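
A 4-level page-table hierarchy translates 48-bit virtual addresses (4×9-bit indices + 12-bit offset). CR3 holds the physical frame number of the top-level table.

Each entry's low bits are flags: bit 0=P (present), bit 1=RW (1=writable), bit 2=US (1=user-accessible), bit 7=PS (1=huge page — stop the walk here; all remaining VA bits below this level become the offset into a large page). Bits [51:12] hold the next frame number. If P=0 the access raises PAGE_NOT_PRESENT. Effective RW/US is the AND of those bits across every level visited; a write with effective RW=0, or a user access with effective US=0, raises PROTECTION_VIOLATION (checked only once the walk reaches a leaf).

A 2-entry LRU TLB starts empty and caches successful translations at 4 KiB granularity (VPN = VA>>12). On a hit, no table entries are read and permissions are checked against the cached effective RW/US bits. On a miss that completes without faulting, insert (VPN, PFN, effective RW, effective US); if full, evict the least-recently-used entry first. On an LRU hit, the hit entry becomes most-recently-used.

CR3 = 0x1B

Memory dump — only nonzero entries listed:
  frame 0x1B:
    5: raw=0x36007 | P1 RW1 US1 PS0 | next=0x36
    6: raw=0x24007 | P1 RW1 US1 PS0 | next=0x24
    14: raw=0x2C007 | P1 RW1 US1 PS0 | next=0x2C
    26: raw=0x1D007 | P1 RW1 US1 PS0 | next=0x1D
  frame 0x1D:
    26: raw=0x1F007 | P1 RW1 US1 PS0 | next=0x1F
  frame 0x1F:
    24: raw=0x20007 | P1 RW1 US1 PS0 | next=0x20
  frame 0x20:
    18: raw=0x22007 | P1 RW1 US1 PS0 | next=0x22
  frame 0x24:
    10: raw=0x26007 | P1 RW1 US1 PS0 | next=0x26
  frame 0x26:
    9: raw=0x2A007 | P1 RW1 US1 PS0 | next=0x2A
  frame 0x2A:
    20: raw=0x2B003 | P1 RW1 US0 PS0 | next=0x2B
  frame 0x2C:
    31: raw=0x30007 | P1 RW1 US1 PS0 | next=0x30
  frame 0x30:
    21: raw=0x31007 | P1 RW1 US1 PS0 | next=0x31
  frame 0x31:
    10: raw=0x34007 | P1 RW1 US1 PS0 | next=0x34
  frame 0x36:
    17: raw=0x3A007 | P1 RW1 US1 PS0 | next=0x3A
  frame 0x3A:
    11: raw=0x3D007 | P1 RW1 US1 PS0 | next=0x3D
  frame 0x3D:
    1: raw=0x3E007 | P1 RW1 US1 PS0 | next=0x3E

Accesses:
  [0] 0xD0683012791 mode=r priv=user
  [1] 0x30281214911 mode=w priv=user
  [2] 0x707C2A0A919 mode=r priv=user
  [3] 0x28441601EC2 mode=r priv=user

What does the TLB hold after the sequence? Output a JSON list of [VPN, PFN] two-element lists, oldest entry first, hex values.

Trace:
#0 VA=0xD0683012791 (r,user):
  lvl0: tbl 0x1B, slot 26 ⇒ 0x1D007 (P1/RW1/US1/PS0)
  lvl1: tbl 0x1D, slot 26 ⇒ 0x1F007 (P1/RW1/US1/PS0)
  lvl2: tbl 0x1F, slot 24 ⇒ 0x20007 (P1/RW1/US1/PS0)
  lvl3: tbl 0x20, slot 18 ⇒ 0x22007 (P1/RW1/US1/PS0)
  → PA=0x22791  (4 entries read)
#1 VA=0x30281214911 (w,user):
  lvl0: tbl 0x1B, slot 6 ⇒ 0x24007 (P1/RW1/US1/PS0)
  lvl1: tbl 0x24, slot 10 ⇒ 0x26007 (P1/RW1/US1/PS0)
  lvl2: tbl 0x26, slot 9 ⇒ 0x2A007 (P1/RW1/US1/PS0)
  lvl3: tbl 0x2A, slot 20 ⇒ 0x2B003 (P1/RW1/US0/PS0)
  ✗ PROTECTION_VIOLATION  [4 reads]
#2 VA=0x707C2A0A919 (r,user):
  lvl0: tbl 0x1B, slot 14 ⇒ 0x2C007 (P1/RW1/US1/PS0)
  lvl1: tbl 0x2C, slot 31 ⇒ 0x30007 (P1/RW1/US1/PS0)
  lvl2: tbl 0x30, slot 21 ⇒ 0x31007 (P1/RW1/US1/PS0)
  lvl3: tbl 0x31, slot 10 ⇒ 0x34007 (P1/RW1/US1/PS0)
  → PA=0x34919  (4 entries read)
#3 VA=0x28441601EC2 (r,user):
  lvl0: tbl 0x1B, slot 5 ⇒ 0x36007 (P1/RW1/US1/PS0)
  lvl1: tbl 0x36, slot 17 ⇒ 0x3A007 (P1/RW1/US1/PS0)
  lvl2: tbl 0x3A, slot 11 ⇒ 0x3D007 (P1/RW1/US1/PS0)
  lvl3: tbl 0x3D, slot 1 ⇒ 0x3E007 (P1/RW1/US1/PS0)
  → PA=0x3EEC2  (4 entries read)

TLB: [["0x707C2A0A", "0x34"], ["0x28441601", "0x3E"]]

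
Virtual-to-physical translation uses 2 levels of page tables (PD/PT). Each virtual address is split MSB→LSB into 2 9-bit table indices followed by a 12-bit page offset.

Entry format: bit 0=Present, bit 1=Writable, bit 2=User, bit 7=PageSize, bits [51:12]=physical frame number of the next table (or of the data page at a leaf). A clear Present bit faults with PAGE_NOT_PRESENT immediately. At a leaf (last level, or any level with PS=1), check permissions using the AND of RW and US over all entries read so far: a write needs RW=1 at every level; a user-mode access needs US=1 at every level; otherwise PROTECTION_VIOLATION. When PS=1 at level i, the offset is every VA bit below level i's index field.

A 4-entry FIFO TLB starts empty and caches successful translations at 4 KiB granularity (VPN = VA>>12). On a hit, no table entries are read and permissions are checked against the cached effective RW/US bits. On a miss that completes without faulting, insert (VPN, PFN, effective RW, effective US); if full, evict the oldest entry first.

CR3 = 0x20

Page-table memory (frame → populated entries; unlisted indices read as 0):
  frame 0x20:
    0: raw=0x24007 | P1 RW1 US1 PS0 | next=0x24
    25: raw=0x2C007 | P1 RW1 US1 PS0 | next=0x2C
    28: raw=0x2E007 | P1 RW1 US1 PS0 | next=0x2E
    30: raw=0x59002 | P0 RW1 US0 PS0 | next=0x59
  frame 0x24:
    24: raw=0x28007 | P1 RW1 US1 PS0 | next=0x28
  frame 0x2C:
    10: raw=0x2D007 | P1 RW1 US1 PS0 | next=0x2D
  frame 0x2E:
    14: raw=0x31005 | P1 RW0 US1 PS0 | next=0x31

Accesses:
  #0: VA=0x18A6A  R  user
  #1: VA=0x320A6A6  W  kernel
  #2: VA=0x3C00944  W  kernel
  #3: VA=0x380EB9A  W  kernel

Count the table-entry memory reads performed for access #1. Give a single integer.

Trace:
#0 VA=0x18A6A (r,user):
  L0 @0x20[0] → 0x24007  P=1,RW=1,US=1,PS=0
  L1 @0x24[24] → 0x28007  P=1,RW=1,US=1,PS=0
  ⇒ phys 0x28A6A  [2 reads]
#1 VA=0x320A6A6 (w,kernel):
  L0 @0x20[25] → 0x2C007  P=1,RW=1,US=1,PS=0
  L1 @0x2C[10] → 0x2D007  P=1,RW=1,US=1,PS=0
  ⇒ phys 0x2D6A6  [2 reads]
#2 VA=0x3C00944 (w,kernel):
  L0 @0x20[30] → 0x59002  P=0,RW=1,US=0,PS=0
  → PAGE_NOT_PRESENT  (1 entries read)
#3 VA=0x380EB9A (w,kernel):
  L0 @0x20[28] → 0x2E007  P=1,RW=1,US=1,PS=0
  L1 @0x2E[14] → 0x31005  P=1,RW=0,US=1,PS=0
  → PROTECTION_VIOLATION  (2 entries read)

Entries read for #1: 2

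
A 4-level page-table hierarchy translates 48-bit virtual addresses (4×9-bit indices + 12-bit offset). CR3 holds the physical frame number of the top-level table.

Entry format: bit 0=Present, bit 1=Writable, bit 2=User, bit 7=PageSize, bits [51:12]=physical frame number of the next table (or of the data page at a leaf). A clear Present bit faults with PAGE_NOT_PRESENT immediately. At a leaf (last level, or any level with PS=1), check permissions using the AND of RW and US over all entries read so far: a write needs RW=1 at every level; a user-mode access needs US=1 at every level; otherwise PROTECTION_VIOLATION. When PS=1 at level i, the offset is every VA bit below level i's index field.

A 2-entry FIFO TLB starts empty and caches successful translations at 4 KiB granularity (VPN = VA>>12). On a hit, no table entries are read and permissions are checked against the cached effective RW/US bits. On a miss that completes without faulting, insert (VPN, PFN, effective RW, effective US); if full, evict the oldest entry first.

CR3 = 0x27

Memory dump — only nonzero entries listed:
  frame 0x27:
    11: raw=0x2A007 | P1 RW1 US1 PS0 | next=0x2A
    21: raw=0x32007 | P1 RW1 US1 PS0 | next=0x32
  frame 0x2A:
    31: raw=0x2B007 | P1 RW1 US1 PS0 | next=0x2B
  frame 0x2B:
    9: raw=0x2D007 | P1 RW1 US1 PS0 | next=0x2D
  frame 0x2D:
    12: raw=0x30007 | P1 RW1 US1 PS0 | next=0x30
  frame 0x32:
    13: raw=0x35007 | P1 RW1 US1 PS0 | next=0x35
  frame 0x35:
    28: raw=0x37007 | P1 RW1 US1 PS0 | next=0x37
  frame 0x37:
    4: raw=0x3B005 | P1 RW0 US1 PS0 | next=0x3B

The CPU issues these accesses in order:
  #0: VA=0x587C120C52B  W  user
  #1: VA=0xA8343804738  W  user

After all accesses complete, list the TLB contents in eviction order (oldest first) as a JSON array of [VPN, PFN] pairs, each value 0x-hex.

Walk each access:
#0 VA=0x587C120C52B (w,user):
  L0: frame=0x27 idx=11 entry=0x2A007 [P=1 RW=1 US=1 PS=0]
  L1: frame=0x2A idx=31 entry=0x2B007 [P=1 RW=1 US=1 PS=0]
  L2: frame=0x2B idx=9 entry=0x2D007 [P=1 RW=1 US=1 PS=0]
  L3: frame=0x2D idx=12 entry=0x30007 [P=1 RW=1 US=1 PS=0]
  ⇒ phys 0x3052B  [4 reads]
#1 VA=0xA8343804738 (w,user):
  L0: frame=0x27 idx=21 entry=0x32007 [P=1 RW=1 US=1 PS=0]
  L1: frame=0x32 idx=13 entry=0x35007 [P=1 RW=1 US=1 PS=0]
  L2: frame=0x35 idx=28 entry=0x37007 [P=1 RW=1 US=1 PS=0]
  L3: frame=0x37 idx=4 entry=0x3B005 [P=1 RW=0 US=1 PS=0]
  ⇒ fault: PROTECTION_VIOLATION  — 4 lookups

TLB: [["0x587C120C", "0x30"]]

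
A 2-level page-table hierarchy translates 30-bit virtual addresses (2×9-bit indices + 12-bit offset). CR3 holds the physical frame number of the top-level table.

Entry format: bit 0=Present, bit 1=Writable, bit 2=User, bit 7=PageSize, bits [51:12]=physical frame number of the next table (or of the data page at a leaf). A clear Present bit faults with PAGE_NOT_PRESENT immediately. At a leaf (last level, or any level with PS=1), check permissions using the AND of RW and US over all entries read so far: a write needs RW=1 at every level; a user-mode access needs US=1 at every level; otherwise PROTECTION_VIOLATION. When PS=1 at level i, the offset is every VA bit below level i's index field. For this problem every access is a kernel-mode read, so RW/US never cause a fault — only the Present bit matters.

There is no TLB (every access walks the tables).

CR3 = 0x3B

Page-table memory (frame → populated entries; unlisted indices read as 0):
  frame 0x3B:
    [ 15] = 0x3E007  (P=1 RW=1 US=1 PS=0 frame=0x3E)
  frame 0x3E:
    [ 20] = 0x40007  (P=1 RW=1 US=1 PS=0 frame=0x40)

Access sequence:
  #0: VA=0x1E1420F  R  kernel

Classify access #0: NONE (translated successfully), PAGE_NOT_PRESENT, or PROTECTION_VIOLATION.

Walk each access:
#0 VA=0x1E1420F (r,kernel):
  L0 @0x3B[15] → 0x3E007  P=1,RW=1,US=1,PS=0
  L1 @0x3E[20] → 0x40007  P=1,RW=1,US=1,PS=0
  → PA=0x4020F  (2 entries read)

Access #0 fault: NONE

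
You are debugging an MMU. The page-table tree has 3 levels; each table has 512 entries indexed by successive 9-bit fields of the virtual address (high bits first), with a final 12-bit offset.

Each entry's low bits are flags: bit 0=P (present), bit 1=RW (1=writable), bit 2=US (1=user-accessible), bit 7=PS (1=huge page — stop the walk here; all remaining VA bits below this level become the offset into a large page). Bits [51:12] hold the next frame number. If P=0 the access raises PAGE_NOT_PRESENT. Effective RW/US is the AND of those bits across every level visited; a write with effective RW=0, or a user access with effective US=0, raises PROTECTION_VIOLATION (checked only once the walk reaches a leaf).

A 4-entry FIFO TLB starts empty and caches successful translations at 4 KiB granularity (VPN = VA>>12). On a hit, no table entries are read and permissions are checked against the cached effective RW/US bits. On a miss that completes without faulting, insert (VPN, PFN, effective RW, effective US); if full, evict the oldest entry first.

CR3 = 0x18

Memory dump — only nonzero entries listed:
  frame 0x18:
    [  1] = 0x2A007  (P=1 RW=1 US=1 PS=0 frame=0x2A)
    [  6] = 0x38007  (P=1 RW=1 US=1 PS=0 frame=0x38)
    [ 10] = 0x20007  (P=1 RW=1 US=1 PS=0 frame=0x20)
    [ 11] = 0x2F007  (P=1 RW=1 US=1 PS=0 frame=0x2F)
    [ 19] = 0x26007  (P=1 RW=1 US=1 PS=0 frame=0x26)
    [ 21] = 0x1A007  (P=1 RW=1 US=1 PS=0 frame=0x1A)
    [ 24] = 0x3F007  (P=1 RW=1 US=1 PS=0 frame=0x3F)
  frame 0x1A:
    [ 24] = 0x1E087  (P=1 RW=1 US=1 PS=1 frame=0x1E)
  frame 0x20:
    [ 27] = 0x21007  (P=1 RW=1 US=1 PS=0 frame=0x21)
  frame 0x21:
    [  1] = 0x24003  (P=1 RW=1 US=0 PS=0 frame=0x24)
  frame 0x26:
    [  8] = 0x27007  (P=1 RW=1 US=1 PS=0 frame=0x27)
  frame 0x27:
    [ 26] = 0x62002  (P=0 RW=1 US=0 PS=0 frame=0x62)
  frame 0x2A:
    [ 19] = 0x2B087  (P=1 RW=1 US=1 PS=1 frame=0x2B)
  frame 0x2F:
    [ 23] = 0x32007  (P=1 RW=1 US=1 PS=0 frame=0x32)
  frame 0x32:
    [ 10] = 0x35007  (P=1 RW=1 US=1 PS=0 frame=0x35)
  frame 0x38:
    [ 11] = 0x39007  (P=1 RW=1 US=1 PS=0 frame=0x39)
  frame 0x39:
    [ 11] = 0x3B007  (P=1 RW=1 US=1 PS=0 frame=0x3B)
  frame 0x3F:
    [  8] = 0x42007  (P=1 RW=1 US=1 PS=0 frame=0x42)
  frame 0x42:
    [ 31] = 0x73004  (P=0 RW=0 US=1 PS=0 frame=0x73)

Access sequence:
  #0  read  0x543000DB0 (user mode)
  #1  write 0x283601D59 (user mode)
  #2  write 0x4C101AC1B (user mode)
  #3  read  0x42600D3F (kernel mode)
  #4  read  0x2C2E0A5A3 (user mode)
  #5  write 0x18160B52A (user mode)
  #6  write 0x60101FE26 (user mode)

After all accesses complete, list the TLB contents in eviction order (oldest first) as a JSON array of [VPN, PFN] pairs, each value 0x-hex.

Walk each access:
#0 VA=0x543000DB0 (r,user):
  [0] read 0x18 idx=21: raw=0x1A007 flags P=1 W=1 U=1 S=0
  [1] read 0x1A idx=24: raw=0x1E087 flags P=1 W=1 U=1 S=1
  ⇒ phys 0x1EDB0 (huge @L1)  [2 reads]
#1 VA=0x283601D59 (w,user):
  [0] read 0x18 idx=10: raw=0x20007 flags P=1 W=1 U=1 S=0
  [1] read 0x20 idx=27: raw=0x21007 flags P=1 W=1 U=1 S=0
  [2] read 0x21 idx=1: raw=0x24003 flags P=1 W=1 U=0 S=0
  ⇒ fault: PROTECTION_VIOLATION  — 3 lookups
#2 VA=0x4C101AC1B (w,user):
  [0] read 0x18 idx=19: raw=0x26007 flags P=1 W=1 U=1 S=0
  [1] read 0x26 idx=8: raw=0x27007 flags P=1 W=1 U=1 S=0
  [2] read 0x27 idx=26: raw=0x62002 flags P=0 W=1 U=0 S=0
  ⇒ fault: PAGE_NOT_PRESENT  — 3 lookups
#3 VA=0x42600D3F (r,kernel):
  [0] read 0x18 idx=1: raw=0x2A007 flags P=1 W=1 U=1 S=0
  [1] read 0x2A idx=19: raw=0x2B087 flags P=1 W=1 U=1 S=1
  ⇒ phys 0x2BD3F (huge @L1)  [2 reads]
#4 VA=0x2C2E0A5A3 (r,user):
  [0] read 0x18 idx=11: raw=0x2F007 flags P=1 W=1 U=1 S=0
  [1] read 0x2F idx=23: raw=0x32007 flags P=1 W=1 U=1 S=0
  [2] read 0x32 idx=10: raw=0x35007 flags P=1 W=1 U=1 S=0
  ⇒ phys 0x355A3  [3 reads]
#5 VA=0x18160B52A (w,user):
  [0] read 0x18 idx=6: raw=0x38007 flags P=1 W=1 U=1 S=0
  [1] read 0x38 idx=11: raw=0x39007 flags P=1 W=1 U=1 S=0
  [2] read 0x39 idx=11: raw=0x3B007 flags P=1 W=1 U=1 S=0
  ⇒ phys 0x3B52A  [3 reads]
#6 VA=0x60101FE26 (w,user):
  [0] read 0x18 idx=24: raw=0x3F007 flags P=1 W=1 U=1 S=0
  [1] read 0x3F idx=8: raw=0x42007 flags P=1 W=1 U=1 S=0
  [2] read 0x42 idx=31: raw=0x73004 flags P=0 W=0 U=1 S=0
  ⇒ fault: PAGE_NOT_PRESENT  — 3 lookups

TLB: [["0x543000", "0x1E"], ["0x42600", "0x2B"], ["0x2C2E0A", "0x35"], ["0x18160B", "0x3B"]]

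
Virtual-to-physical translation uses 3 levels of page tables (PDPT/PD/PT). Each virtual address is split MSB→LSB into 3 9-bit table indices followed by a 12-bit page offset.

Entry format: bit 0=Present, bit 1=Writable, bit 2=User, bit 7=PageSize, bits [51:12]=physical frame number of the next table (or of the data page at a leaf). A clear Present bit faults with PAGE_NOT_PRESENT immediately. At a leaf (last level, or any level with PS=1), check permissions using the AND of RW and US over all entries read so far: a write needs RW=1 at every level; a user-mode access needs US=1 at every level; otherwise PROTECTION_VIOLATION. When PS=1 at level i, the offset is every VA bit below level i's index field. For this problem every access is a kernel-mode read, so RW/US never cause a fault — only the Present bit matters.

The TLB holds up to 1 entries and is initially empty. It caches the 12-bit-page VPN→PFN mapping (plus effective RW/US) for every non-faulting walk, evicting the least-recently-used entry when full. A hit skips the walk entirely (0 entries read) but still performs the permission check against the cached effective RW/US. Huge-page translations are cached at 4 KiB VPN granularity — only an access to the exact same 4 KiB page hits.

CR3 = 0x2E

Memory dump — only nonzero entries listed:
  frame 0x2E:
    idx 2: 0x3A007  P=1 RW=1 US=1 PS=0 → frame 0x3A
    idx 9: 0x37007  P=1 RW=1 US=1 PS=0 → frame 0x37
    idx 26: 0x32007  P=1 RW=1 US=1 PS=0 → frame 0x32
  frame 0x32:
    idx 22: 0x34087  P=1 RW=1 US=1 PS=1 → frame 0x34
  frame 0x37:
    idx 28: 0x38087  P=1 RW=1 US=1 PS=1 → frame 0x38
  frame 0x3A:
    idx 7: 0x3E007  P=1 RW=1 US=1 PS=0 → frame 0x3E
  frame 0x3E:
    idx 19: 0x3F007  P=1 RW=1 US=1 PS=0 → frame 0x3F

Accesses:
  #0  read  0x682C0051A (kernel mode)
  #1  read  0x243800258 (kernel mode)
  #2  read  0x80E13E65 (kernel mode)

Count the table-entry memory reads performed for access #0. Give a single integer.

Per-access translation:
#0 VA=0x682C0051A (r,kernel):
  L0: frame=0x2E idx=26 entry=0x32007 [P=1 RW=1 US=1 PS=0]
  L1: frame=0x32 idx=22 entry=0x34087 [P=1 RW=1 US=1 PS=1]
  → PA=0x3451A (huge @L1)  (2 entries read)
#1 VA=0x243800258 (r,kernel):
  L0: frame=0x2E idx=9 entry=0x37007 [P=1 RW=1 US=1 PS=0]
  L1: frame=0x37 idx=28 entry=0x38087 [P=1 RW=1 US=1 PS=1]
  → PA=0x38258 (huge @L1)  (2 entries read)
#2 VA=0x80E13E65 (r,kernel):
  L0: frame=0x2E idx=2 entry=0x3A007 [P=1 RW=1 US=1 PS=0]
  L1: frame=0x3A idx=7 entry=0x3E007 [P=1 RW=1 US=1 PS=0]
  L2: frame=0x3E idx=19 entry=0x3F007 [P=1 RW=1 US=1 PS=0]
  → PA=0x3FE65  (3 entries read)

Entries read for #0: 2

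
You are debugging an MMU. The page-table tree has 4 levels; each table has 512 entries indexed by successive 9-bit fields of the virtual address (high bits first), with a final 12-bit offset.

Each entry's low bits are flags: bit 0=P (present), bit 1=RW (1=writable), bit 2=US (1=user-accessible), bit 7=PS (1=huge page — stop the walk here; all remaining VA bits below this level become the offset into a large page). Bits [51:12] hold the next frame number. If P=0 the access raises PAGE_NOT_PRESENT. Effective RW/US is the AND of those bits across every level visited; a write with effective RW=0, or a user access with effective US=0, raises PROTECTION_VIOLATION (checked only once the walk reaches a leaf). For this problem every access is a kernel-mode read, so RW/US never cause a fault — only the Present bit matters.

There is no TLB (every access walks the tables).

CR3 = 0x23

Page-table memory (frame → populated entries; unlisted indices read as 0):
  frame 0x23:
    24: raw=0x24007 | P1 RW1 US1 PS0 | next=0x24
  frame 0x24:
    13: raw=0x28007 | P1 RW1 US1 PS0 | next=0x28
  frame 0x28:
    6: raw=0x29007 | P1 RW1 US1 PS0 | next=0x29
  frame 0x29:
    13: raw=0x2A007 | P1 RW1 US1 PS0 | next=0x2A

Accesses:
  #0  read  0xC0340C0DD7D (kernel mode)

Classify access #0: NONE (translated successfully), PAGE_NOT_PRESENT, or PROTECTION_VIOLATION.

Per-access translation:
#0 VA=0xC0340C0DD7D (r,kernel):
  L0 @0x23[24] → 0x24007  P=1,RW=1,US=1,PS=0
  L1 @0x24[13] → 0x28007  P=1,RW=1,US=1,PS=0
  L2 @0x28[6] → 0x29007  P=1,RW=1,US=1,PS=0
  L3 @0x29[13] → 0x2A007  P=1,RW=1,US=1,PS=0
  ⇒ phys 0x2AD7D  [4 reads]

Access #0 fault: NONE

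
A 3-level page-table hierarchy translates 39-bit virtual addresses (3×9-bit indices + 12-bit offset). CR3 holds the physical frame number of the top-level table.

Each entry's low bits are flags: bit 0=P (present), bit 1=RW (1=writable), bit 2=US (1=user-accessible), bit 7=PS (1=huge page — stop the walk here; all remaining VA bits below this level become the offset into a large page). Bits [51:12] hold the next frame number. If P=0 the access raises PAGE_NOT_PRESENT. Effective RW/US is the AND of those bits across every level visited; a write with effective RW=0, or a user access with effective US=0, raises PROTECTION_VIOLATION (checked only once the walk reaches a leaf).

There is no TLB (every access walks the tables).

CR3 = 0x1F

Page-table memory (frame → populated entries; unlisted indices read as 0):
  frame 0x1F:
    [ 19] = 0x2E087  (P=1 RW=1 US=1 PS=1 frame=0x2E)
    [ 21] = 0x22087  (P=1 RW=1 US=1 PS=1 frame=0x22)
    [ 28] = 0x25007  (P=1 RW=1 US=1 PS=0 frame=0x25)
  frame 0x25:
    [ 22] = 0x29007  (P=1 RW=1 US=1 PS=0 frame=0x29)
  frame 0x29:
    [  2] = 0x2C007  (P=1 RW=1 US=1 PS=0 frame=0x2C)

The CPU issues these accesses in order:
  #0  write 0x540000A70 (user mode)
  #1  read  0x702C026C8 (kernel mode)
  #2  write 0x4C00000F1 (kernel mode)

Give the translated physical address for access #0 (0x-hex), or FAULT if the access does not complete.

Walk each access:
#0 VA=0x540000A70 (w,user):
  L0: frame=0x1F idx=21 entry=0x22087 [P=1 RW=1 US=1 PS=1]
  ✓ 0x22A70 (huge @L0)  — 1 lookups
#1 VA=0x702C026C8 (r,kernel):
  L0: frame=0x1F idx=28 entry=0x25007 [P=1 RW=1 US=1 PS=0]
  L1: frame=0x25 idx=22 entry=0x29007 [P=1 RW=1 US=1 PS=0]
  L2: frame=0x29 idx=2 entry=0x2C007 [P=1 RW=1 US=1 PS=0]
  ✓ 0x2C6C8  — 3 lookups
#2 VA=0x4C00000F1 (w,kernel):
  L0: frame=0x1F idx=19 entry=0x2E087 [P=1 RW=1 US=1 PS=1]
  ✓ 0x2E0F1 (huge @L0)  — 1 lookups

Access #0 PA: 0x22A70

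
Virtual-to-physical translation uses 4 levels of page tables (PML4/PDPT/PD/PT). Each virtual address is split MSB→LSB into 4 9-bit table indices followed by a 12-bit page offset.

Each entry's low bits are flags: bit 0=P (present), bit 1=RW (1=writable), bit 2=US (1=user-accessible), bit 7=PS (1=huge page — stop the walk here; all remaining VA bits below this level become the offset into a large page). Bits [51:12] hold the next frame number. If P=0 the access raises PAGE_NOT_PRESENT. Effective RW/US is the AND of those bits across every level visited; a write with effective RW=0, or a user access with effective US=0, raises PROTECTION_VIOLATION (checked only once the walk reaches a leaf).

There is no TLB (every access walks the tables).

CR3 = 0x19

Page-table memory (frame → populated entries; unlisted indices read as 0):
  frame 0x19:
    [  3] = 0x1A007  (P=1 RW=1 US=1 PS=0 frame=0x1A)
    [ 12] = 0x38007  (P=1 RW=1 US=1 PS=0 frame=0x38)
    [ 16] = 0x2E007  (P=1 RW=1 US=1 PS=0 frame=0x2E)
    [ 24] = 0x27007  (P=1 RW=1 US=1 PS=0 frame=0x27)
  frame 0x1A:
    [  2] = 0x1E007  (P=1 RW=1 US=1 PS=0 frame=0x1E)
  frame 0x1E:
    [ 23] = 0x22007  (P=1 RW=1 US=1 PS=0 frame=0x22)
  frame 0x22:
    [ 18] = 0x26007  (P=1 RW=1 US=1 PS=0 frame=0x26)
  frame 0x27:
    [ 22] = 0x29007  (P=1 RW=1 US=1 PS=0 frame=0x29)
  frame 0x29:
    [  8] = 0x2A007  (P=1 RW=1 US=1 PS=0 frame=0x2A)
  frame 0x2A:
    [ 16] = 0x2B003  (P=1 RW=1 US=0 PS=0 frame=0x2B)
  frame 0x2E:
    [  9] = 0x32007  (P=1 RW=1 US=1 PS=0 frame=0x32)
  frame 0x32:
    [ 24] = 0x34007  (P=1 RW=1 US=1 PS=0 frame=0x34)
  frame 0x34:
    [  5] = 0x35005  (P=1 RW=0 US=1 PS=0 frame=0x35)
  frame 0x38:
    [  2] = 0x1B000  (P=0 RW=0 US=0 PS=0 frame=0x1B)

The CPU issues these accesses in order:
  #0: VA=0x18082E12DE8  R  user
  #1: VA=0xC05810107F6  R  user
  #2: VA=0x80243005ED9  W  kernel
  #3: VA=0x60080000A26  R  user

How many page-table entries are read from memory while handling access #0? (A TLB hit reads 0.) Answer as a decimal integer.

Walk each access:
#0 VA=0x18082E12DE8 (r,user):
  lvl0: tbl 0x19, slot 3 ⇒ 0x1A007 (P1/RW1/US1/PS0)
  lvl1: tbl 0x1A, slot 2 ⇒ 0x1E007 (P1/RW1/US1/PS0)
  lvl2: tbl 0x1E, slot 23 ⇒ 0x22007 (P1/RW1/US1/PS0)
  lvl3: tbl 0x22, slot 18 ⇒ 0x26007 (P1/RW1/US1/PS0)
  → PA=0x26DE8  (4 entries read)
#1 VA=0xC05810107F6 (r,user):
  lvl0: tbl 0x19, slot 24 ⇒ 0x27007 (P1/RW1/US1/PS0)
  lvl1: tbl 0x27, slot 22 ⇒ 0x29007 (P1/RW1/US1/PS0)
  lvl2: tbl 0x29, slot 8 ⇒ 0x2A007 (P1/RW1/US1/PS0)
  lvl3: tbl 0x2A, slot 16 ⇒ 0x2B003 (P1/RW1/US0/PS0)
  ⇒ fault: PROTECTION_VIOLATION  — 4 lookups
#2 VA=0x80243005ED9 (w,kernel):
  lvl0: tbl 0x19, slot 16 ⇒ 0x2E007 (P1/RW1/US1/PS0)
  lvl1: tbl 0x2E, slot 9 ⇒ 0x32007 (P1/RW1/US1/PS0)
  lvl2: tbl 0x32, slot 24 ⇒ 0x34007 (P1/RW1/US1/PS0)
  lvl3: tbl 0x34, slot 5 ⇒ 0x35005 (P1/RW0/US1/PS0)
  ⇒ fault: PROTECTION_VIOLATION  — 4 lookups
#3 VA=0x60080000A26 (r,user):
  lvl0: tbl 0x19, slot 12 ⇒ 0x38007 (P1/RW1/US1/PS0)
  lvl1: tbl 0x38, slot 2 ⇒ 0x1B000 (P0/RW0/US0/PS0)
  ⇒ fault: PAGE_NOT_PRESENT  — 2 lookups

Entries read for #0: 4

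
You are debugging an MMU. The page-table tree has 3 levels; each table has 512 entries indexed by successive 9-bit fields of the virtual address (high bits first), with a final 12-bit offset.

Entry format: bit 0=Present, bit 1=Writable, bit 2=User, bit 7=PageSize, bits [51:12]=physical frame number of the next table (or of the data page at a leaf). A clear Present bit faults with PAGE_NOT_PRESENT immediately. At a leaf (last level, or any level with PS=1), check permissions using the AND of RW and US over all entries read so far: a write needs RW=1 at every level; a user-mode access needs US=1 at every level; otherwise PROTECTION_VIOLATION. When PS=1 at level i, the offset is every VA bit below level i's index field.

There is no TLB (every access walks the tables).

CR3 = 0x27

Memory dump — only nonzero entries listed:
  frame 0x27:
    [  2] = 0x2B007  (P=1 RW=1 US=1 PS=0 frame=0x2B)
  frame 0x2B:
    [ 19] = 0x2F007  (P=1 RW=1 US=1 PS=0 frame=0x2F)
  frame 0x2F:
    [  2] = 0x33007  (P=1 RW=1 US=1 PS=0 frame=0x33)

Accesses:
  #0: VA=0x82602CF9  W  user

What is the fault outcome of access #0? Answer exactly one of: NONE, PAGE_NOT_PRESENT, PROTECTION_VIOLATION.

Per-access translation:
#0 VA=0x82602CF9 (w,user):
  L0: frame=0x27 idx=2 entry=0x2B007 [P=1 RW=1 US=1 PS=0]
  L1: frame=0x2B idx=19 entry=0x2F007 [P=1 RW=1 US=1 PS=0]
  L2: frame=0x2F idx=2 entry=0x33007 [P=1 RW=1 US=1 PS=0]
  ⇒ phys 0x33CF9  [3 reads]

Access #0 fault: NONE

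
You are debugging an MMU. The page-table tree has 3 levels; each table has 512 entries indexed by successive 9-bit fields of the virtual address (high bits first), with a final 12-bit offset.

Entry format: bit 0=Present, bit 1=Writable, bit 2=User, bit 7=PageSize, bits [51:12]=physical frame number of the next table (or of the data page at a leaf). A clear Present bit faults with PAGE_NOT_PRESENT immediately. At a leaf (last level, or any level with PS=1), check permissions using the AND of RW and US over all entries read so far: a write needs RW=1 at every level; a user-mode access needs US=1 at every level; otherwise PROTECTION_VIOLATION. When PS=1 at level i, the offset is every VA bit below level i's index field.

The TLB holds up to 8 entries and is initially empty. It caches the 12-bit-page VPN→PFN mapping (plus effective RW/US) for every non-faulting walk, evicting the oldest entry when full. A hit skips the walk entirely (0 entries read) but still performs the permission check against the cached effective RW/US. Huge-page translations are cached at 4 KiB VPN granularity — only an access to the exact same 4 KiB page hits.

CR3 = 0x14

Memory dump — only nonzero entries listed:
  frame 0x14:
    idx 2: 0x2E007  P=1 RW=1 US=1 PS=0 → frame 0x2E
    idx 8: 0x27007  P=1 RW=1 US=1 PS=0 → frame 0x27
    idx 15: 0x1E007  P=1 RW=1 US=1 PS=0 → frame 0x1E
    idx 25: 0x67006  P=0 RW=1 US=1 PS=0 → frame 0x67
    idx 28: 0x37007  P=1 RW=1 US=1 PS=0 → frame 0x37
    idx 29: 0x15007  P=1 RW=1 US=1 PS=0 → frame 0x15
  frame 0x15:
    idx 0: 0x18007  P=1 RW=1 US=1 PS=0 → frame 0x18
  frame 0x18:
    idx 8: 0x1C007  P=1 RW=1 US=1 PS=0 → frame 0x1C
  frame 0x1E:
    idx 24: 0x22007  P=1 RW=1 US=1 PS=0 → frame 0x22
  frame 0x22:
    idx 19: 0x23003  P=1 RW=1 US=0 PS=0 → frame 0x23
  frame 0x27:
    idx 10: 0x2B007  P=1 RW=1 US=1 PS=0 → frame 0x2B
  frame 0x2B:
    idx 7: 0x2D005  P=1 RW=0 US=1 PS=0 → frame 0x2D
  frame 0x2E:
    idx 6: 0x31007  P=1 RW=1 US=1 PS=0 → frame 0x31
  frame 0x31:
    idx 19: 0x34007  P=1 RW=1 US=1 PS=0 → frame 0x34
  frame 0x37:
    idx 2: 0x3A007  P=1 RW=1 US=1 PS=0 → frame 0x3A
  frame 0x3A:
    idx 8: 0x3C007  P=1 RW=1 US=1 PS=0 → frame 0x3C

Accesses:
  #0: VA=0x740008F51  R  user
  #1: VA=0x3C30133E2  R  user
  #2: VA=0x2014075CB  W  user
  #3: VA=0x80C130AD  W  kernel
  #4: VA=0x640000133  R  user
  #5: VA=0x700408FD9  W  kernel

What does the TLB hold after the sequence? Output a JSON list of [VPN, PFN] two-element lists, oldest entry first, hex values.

Trace:
#0 VA=0x740008F51 (r,user):
  L0 @0x14[29] → 0x15007  P=1,RW=1,US=1,PS=0
  L1 @0x15[0] → 0x18007  P=1,RW=1,US=1,PS=0
  L2 @0x18[8] → 0x1C007  P=1,RW=1,US=1,PS=0
  ✓ 0x1CF51  — 3 lookups
#1 VA=0x3C30133E2 (r,user):
  L0 @0x14[15] → 0x1E007  P=1,RW=1,US=1,PS=0
  L1 @0x1E[24] → 0x22007  P=1,RW=1,US=1,PS=0
  L2 @0x22[19] → 0x23003  P=1,RW=1,US=0,PS=0
  ⇒ fault: PROTECTION_VIOLATION  — 3 lookups
#2 VA=0x2014075CB (w,user):
  L0 @0x14[8] → 0x27007  P=1,RW=1,US=1,PS=0
  L1 @0x27[10] → 0x2B007  P=1,RW=1,US=1,PS=0
  L2 @0x2B[7] → 0x2D005  P=1,RW=0,US=1,PS=0
  ⇒ fault: PROTECTION_VIOLATION  — 3 lookups
#3 VA=0x80C130AD (w,kernel):
  L0 @0x14[2] → 0x2E007  P=1,RW=1,US=1,PS=0
  L1 @0x2E[6] → 0x31007  P=1,RW=1,US=1,PS=0
  L2 @0x31[19] → 0x34007  P=1,RW=1,US=1,PS=0
  ✓ 0x340AD  — 3 lookups
#4 VA=0x640000133 (r,user):
  L0 @0x14[25] → 0x67006  P=0,RW=1,US=1,PS=0
  ⇒ fault: PAGE_NOT_PRESENT  — 1 lookups
#5 VA=0x700408FD9 (w,kernel):
  L0 @0x14[28] → 0x37007  P=1,RW=1,US=1,PS=0
  L1 @0x37[2] → 0x3A007  P=1,RW=1,US=1,PS=0
  L2 @0x3A[8] → 0x3C007  P=1,RW=1,US=1,PS=0
  ✓ 0x3CFD9  — 3 lookups

TLB: [["0x740008", "0x1C"], ["0x80C13", "0x34"], ["0x700408", "0x3C"]]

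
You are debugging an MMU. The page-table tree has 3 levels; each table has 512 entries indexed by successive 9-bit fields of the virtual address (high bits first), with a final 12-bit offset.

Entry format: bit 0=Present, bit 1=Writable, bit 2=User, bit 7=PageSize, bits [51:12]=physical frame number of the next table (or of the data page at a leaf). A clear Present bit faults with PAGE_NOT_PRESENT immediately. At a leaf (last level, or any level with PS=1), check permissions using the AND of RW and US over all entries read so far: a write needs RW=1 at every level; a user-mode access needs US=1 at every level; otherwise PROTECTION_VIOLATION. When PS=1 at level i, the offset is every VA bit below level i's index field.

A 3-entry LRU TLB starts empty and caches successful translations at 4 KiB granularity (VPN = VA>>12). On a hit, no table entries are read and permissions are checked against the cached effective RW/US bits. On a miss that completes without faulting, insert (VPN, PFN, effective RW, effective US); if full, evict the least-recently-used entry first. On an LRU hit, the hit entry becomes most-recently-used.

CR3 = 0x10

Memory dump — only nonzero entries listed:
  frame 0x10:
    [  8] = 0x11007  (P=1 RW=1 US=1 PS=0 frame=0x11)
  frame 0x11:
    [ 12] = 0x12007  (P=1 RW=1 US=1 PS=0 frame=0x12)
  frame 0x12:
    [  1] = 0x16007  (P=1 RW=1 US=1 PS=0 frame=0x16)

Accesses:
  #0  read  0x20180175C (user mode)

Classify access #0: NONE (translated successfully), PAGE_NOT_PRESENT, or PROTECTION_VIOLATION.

Per-access translation:
#0 VA=0x20180175C (r,user):
  lvl0: tbl 0x10, slot 8 ⇒ 0x11007 (P1/RW1/US1/PS0)
  lvl1: tbl 0x11, slot 12 ⇒ 0x12007 (P1/RW1/US1/PS0)
  lvl2: tbl 0x12, slot 1 ⇒ 0x16007 (P1/RW1/US1/PS0)
  ✓ 0x1675C  — 3 lookups

Access #0 fault: NONE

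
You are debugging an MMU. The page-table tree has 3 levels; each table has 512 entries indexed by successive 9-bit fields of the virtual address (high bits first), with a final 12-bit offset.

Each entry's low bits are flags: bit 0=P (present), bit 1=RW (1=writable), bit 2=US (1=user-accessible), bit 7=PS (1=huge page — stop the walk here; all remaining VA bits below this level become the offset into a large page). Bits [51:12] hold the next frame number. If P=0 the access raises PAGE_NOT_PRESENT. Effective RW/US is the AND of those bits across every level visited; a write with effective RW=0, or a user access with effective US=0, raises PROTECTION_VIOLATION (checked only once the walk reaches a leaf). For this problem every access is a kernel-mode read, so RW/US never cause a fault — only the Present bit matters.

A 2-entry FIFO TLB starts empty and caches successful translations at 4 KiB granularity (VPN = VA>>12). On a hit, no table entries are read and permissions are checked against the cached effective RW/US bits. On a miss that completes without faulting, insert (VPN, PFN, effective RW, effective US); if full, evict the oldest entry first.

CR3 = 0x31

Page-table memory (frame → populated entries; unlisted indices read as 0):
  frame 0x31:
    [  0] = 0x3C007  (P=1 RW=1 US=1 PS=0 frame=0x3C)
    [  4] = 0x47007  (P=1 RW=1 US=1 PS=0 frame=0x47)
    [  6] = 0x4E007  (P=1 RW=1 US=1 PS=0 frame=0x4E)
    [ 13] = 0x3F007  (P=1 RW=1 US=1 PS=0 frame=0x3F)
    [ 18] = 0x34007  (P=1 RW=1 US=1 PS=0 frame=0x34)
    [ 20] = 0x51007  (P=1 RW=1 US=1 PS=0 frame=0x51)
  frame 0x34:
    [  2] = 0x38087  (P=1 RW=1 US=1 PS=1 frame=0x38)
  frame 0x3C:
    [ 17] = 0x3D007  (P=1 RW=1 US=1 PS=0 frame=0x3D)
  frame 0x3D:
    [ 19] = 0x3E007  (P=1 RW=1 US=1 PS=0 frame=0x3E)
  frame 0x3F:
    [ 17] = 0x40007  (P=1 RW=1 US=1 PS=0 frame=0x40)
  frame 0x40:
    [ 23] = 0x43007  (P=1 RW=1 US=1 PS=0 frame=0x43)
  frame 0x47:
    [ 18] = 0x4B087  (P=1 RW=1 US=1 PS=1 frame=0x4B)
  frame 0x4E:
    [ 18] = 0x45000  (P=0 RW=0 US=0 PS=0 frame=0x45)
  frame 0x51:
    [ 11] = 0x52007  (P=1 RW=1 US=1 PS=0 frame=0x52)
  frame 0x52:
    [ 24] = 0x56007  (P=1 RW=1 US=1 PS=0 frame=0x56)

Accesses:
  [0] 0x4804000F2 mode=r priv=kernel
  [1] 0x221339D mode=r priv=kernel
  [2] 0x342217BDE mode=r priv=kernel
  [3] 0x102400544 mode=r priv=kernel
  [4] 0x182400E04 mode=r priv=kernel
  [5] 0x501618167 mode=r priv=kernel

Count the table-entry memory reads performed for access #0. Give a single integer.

Per-access translation:
#0 VA=0x4804000F2 (r,kernel):
  L0: frame=0x31 idx=18 entry=0x34007 [P=1 RW=1 US=1 PS=0]
  L1: frame=0x34 idx=2 entry=0x38087 [P=1 RW=1 US=1 PS=1]
  → PA=0x380F2 (huge @L1)  (2 entries read)
#1 VA=0x221339D (r,kernel):
  L0: frame=0x31 idx=0 entry=0x3C007 [P=1 RW=1 US=1 PS=0]
  L1: frame=0x3C idx=17 entry=0x3D007 [P=1 RW=1 US=1 PS=0]
  L2: frame=0x3D idx=19 entry=0x3E007 [P=1 RW=1 US=1 PS=0]
  → PA=0x3E39D  (3 entries read)
#2 VA=0x342217BDE (r,kernel):
  L0: frame=0x31 idx=13 entry=0x3F007 [P=1 RW=1 US=1 PS=0]
  L1: frame=0x3F idx=17 entry=0x40007 [P=1 RW=1 US=1 PS=0]
  L2: frame=0x40 idx=23 entry=0x43007 [P=1 RW=1 US=1 PS=0]
  → PA=0x43BDE  (3 entries read)
#3 VA=0x102400544 (r,kernel):
  L0: frame=0x31 idx=4 entry=0x47007 [P=1 RW=1 US=1 PS=0]
  L1: frame=0x47 idx=18 entry=0x4B087 [P=1 RW=1 US=1 PS=1]
  → PA=0x4B544 (huge @L1)  (2 entries read)
#4 VA=0x182400E04 (r,kernel):
  L0: frame=0x31 idx=6 entry=0x4E007 [P=1 RW=1 US=1 PS=0]
  L1: frame=0x4E idx=18 entry=0x45000 [P=0 RW=0 US=0 PS=0]
  → PAGE_NOT_PRESENT  (2 entries read)
#5 VA=0x501618167 (r,kernel):
  L0: frame=0x31 idx=20 entry=0x51007 [P=1 RW=1 US=1 PS=0]
  L1: frame=0x51 idx=11 entry=0x52007 [P=1 RW=1 US=1 PS=0]
  L2: frame=0x52 idx=24 entry=0x56007 [P=1 RW=1 US=1 PS=0]
  → PA=0x56167  (3 entries read)

Entries read for #0: 2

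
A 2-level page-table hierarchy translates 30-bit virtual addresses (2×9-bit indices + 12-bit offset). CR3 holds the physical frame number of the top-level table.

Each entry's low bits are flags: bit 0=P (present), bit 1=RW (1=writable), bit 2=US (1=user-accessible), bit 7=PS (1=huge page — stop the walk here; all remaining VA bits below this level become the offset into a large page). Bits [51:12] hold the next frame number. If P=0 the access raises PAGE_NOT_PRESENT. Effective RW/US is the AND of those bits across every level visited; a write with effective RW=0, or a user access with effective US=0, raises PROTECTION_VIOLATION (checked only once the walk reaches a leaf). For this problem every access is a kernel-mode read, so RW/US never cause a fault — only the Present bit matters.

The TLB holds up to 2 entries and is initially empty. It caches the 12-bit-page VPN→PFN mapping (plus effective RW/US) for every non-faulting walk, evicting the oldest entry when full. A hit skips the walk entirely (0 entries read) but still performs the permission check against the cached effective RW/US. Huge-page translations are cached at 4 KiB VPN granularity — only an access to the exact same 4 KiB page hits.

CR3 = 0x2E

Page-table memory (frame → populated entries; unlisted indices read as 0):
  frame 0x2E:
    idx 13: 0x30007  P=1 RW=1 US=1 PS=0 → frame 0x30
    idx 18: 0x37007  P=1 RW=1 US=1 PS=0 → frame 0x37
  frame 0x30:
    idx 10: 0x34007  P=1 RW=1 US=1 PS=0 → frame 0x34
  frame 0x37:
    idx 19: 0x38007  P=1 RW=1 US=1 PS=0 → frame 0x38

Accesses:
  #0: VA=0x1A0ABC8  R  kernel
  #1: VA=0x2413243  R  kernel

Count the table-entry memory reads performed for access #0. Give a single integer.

Trace:
#0 VA=0x1A0ABC8 (r,kernel):
  lvl0: tbl 0x2E, slot 13 ⇒ 0x30007 (P1/RW1/US1/PS0)
  lvl1: tbl 0x30, slot 10 ⇒ 0x34007 (P1/RW1/US1/PS0)
  → PA=0x34BC8  (2 entries read)
#1 VA=0x2413243 (r,kernel):
  lvl0: tbl 0x2E, slot 18 ⇒ 0x37007 (P1/RW1/US1/PS0)
  lvl1: tbl 0x37, slot 19 ⇒ 0x38007 (P1/RW1/US1/PS0)
  → PA=0x38243  (2 entries read)

Entries read for #0: 2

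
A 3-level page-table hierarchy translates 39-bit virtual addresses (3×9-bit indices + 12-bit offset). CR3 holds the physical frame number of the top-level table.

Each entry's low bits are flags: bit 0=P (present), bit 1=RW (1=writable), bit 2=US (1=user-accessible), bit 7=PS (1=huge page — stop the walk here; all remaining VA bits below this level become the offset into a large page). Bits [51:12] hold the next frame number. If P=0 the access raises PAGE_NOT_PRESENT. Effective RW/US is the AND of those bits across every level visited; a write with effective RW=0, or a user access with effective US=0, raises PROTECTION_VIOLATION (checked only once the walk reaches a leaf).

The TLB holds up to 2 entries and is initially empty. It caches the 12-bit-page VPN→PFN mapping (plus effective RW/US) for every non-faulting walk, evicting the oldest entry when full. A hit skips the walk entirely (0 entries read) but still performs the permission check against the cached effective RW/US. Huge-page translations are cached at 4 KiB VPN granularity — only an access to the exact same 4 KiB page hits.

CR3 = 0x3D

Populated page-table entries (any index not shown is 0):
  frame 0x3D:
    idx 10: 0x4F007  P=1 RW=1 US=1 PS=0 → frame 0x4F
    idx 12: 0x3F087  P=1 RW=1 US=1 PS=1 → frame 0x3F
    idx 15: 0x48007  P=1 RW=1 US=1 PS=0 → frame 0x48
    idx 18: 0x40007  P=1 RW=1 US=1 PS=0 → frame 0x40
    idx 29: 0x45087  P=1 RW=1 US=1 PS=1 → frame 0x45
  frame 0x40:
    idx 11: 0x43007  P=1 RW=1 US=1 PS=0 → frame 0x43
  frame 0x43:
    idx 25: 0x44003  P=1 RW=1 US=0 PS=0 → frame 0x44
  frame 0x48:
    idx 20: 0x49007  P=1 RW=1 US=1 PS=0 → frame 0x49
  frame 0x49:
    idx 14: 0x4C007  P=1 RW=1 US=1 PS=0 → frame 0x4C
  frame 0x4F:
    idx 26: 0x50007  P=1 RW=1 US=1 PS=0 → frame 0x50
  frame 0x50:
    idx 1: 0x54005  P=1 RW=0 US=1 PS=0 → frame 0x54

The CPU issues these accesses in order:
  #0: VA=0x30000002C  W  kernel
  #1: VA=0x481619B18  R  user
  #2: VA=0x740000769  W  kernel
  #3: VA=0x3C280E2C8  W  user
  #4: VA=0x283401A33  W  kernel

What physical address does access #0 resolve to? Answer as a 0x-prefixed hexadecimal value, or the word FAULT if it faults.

Walk each access:
#0 VA=0x30000002C (w,kernel):
  [0] read 0x3D idx=12: raw=0x3F087 flags P=1 W=1 U=1 S=1
  → PA=0x3F02C (huge @L0)  (1 entries read)
#1 VA=0x481619B18 (r,user):
  [0] read 0x3D idx=18: raw=0x40007 flags P=1 W=1 U=1 S=0
  [1] read 0x40 idx=11: raw=0x43007 flags P=1 W=1 U=1 S=0
  [2] read 0x43 idx=25: raw=0x44003 flags P=1 W=1 U=0 S=0
  ✗ PROTECTION_VIOLATION  [3 reads]
#2 VA=0x740000769 (w,kernel):
  [0] read 0x3D idx=29: raw=0x45087 flags P=1 W=1 U=1 S=1
  → PA=0x45769 (huge @L0)  (1 entries read)
#3 VA=0x3C280E2C8 (w,user):
  [0] read 0x3D idx=15: raw=0x48007 flags P=1 W=1 U=1 S=0
  [1] read 0x48 idx=20: raw=0x49007 flags P=1 W=1 U=1 S=0
  [2] read 0x49 idx=14: raw=0x4C007 flags P=1 W=1 U=1 S=0
  → PA=0x4C2C8  (3 entries read)
#4 VA=0x283401A33 (w,kernel):
  [0] read 0x3D idx=10: raw=0x4F007 flags P=1 W=1 U=1 S=0
  [1] read 0x4F idx=26: raw=0x50007 flags P=1 W=1 U=1 S=0
  [2] read 0x50 idx=1: raw=0x54005 flags P=1 W=0 U=1 S=0
  ✗ PROTECTION_VIOLATION  [3 reads]

Access #0 PA: 0x3F02C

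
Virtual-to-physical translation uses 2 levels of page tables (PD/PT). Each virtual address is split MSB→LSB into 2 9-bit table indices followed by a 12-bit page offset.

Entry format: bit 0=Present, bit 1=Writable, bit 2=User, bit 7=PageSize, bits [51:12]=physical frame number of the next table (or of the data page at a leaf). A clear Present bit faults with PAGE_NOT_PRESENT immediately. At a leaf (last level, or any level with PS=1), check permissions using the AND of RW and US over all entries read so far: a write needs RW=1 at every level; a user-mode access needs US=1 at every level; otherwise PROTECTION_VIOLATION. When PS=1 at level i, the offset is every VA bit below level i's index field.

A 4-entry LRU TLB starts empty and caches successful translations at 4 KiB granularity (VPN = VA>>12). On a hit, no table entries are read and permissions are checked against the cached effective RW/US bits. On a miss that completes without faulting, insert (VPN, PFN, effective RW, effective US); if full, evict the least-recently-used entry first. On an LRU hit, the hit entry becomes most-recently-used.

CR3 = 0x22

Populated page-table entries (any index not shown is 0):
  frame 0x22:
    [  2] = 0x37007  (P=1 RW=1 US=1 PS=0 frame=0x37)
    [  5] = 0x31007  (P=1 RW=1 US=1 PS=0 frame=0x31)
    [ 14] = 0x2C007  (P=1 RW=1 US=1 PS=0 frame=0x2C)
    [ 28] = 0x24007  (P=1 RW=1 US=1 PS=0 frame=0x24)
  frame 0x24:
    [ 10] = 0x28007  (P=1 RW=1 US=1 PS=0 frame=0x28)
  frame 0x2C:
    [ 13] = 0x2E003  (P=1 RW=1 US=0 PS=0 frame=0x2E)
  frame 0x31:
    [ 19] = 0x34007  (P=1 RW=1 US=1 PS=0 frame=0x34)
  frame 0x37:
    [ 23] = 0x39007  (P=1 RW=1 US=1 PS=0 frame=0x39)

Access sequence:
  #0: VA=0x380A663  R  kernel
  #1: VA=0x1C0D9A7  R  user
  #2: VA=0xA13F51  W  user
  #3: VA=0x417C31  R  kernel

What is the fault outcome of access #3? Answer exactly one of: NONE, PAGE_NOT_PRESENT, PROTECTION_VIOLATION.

Trace:
#0 VA=0x380A663 (r,kernel):
  [0] read 0x22 idx=28: raw=0x24007 flags P=1 W=1 U=1 S=0
  [1] read 0x24 idx=10: raw=0x28007 flags P=1 W=1 U=1 S=0
  ⇒ phys 0x28663  [2 reads]
#1 VA=0x1C0D9A7 (r,user):
  [0] read 0x22 idx=14: raw=0x2C007 flags P=1 W=1 U=1 S=0
  [1] read 0x2C idx=13: raw=0x2E003 flags P=1 W=1 U=0 S=0
  ✗ PROTECTION_VIOLATION  [2 reads]
#2 VA=0xA13F51 (w,user):
  [0] read 0x22 idx=5: raw=0x31007 flags P=1 W=1 U=1 S=0
  [1] read 0x31 idx=19: raw=0x34007 flags P=1 W=1 U=1 S=0
  ⇒ phys 0x34F51  [2 reads]
#3 VA=0x417C31 (r,kernel):
  [0] read 0x22 idx=2: raw=0x37007 flags P=1 W=1 U=1 S=0
  [1] read 0x37 idx=23: raw=0x39007 flags P=1 W=1 U=1 S=0
  ⇒ phys 0x39C31  [2 reads]

Access #3 fault: NONE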